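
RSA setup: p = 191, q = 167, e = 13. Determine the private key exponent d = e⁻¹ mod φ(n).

φ(n) = (p−1)(q−1) = 190·166 = 31540.
Need d with 13·d ≡ 1 (mod 31540). Apply the extended Euclidean algorithm:
31540 = 2426*13 + 2
13 = 6*2 + 1
2 = 2*1 + 0
Back-substitute:
1 = 13 − 6·2
1 = −6·31540 + 14557·13
So 13·14557 ≡ 1 (mod 31540), hence d = 14557.

14557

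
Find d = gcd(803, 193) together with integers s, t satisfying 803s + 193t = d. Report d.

1

Repeated division:
803 = 4·193 + 31
193 = 6·31 + 7
31 = 4·7 + 3
7 = 2·3 + 1
3 = 3·1 + 0
gcd(803, 193) = 1.
Working backward:
1 = 7 − 2·3
1 = −2·31 + 9·7
1 = 9·193 − 56·31
1 = −56·803 + 233·193
So 1 = (-56)·803 + (233)·193.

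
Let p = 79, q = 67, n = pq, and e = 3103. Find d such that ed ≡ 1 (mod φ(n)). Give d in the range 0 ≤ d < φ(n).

φ(n) = (p−1)(q−1) = 78·66 = 5148.
Need d with 3103·d ≡ 1 (mod 5148). Apply the extended Euclidean algorithm:
5148 = 1·3103 + 2045
3103 = 1·2045 + 1058
2045 = 1·1058 + 987
1058 = 1·987 + 71
987 = 13·71 + 64
71 = 1·64 + 7
64 = 9·7 + 1
7 = 7·1 + 0
Back-substitute:
1 = 64 − 9·7
1 = −9·71 + 10·64
1 = 10·987 − 139·71
1 = −139·1058 + 149·987
1 = 149·2045 − 288·1058
1 = −288·3103 + 437·2045
1 = 437·5148 − 725·3103
So 3103·(-725) ≡ 1 (mod 5148), hence d ≡ -725 ≡ 4423 (mod 5148).

4423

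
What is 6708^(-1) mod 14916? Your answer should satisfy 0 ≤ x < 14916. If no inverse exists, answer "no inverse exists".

no inverse exists

Compute gcd(6708, 14916):
14916 = 2·6708 + 1500
6708 = 4·1500 + 708
1500 = 2·708 + 84
708 = 8·84 + 36
84 = 2·36 + 12
36 = 3·12 + 0
Since gcd = 12 > 1, 6708 is not a unit mod 14916.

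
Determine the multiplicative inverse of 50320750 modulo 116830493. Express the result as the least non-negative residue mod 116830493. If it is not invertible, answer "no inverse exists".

37559313

Run Euclid on (116830493, 50320750):
116830493 = 2*50320750 + 16188993
50320750 = 3*16188993 + 1753771
16188993 = 9*1753771 + 405054
1753771 = 4*405054 + 133555
405054 = 3*133555 + 4389
133555 = 30*4389 + 1885
4389 = 2*1885 + 619
1885 = 3*619 + 28
619 = 22*28 + 3
28 = 9*3 + 1
3 = 3*1 + 0
Since gcd(50320750, 116830493) = 1, back-substitute to write 1 as a combination:
1 = 28 − 9·3
1 = −9·619 + 199·28
1 = 199·1885 − 606·619
1 = −606·4389 + 1411·1885
1 = 1411·133555 − 42936·4389
1 = −42936·405054 + 130219·133555
1 = 130219·1753771 − 563812·405054
1 = −563812·16188993 + 5204527·1753771
1 = 5204527·50320750 − 16177393·16188993
1 = −16177393·116830493 + 37559313·50320750
So 50320750·37559313 ≡ 1 (mod 116830493).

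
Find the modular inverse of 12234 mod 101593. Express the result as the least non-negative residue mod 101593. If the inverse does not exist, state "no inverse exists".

Extended Euclidean algorithm:
101593 = 8·12234 + 3721
12234 = 3·3721 + 1071
3721 = 3·1071 + 508
1071 = 2·508 + 55
508 = 9·55 + 13
55 = 4·13 + 3
13 = 4·3 + 1
3 = 3·1 + 0
Since gcd(12234, 101593) = 1, back-substitute to write 1 as a combination:
1 = 13 − 4·3
1 = −4·55 + 17·13
1 = 17·508 − 157·55
1 = −157·1071 + 331·508
1 = 331·3721 − 1150·1071
1 = −1150·12234 + 3781·3721
1 = 3781·101593 − 31398·12234
Thus 12234·(-31398) ≡ 1 (mod 101593); reducing, -31398 mod 101593 = 70195.

70195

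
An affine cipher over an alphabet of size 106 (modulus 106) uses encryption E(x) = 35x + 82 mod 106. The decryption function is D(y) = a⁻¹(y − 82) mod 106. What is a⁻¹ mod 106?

gcd(106, 35) by repeated division:
106 = 3·35 + 1
35 = 35·1 + 0
Since gcd(35, 106) = 1, back-substitute to write 1 as a combination:
1 = 106 − 3·35
So 35·(-3) ≡ 1 (mod 106), and -3 ≡ 103 (mod 106).

103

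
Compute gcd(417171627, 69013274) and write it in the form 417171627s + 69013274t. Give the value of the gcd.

1

Apply Euclid's algorithm to 417171627 and 69013274:
417171627 = 6·69013274 + 3091983
69013274 = 22·3091983 + 989648
3091983 = 3·989648 + 123039
989648 = 8·123039 + 5336
123039 = 23·5336 + 311
5336 = 17·311 + 49
311 = 6·49 + 17
49 = 2·17 + 15
17 = 1·15 + 2
15 = 7·2 + 1
2 = 2·1 + 0
gcd(417171627, 69013274) = 1.
Back-substituting:
1 = 15 − 7·2
1 = −7·17 + 8·15
1 = 8·49 − 23·17
1 = −23·311 + 146·49
1 = 146·5336 − 2505·311
1 = −2505·123039 + 57761·5336
1 = 57761·989648 − 464593·123039
1 = −464593·3091983 + 1451540·989648
1 = 1451540·69013274 − 32398473·3091983
1 = −32398473·417171627 + 195842378·69013274
So 1 = (-32398473)·417171627 + (195842378)·69013274.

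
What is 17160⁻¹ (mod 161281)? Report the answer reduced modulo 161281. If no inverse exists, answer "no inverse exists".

109391

Extended Euclidean algorithm:
161281 = 9×17160 + 6841
17160 = 2×6841 + 3478
6841 = 1×3478 + 3363
3478 = 1×3363 + 115
3363 = 29×115 + 28
115 = 4×28 + 3
28 = 9×3 + 1
3 = 3×1 + 0
gcd = 1, so the inverse exists. Back-substitute:
1 = 28 − 9·3
1 = −9·115 + 37·28
1 = 37·3363 − 1082·115
1 = −1082·3478 + 1119·3363
1 = 1119·6841 − 2201·3478
1 = −2201·17160 + 5521·6841
1 = 5521·161281 − 51890·17160
Hence 17160⁻¹ ≡ -51890 ≡ 109391 (mod 161281).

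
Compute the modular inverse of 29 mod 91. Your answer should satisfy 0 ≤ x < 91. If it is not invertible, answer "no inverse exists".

gcd(91, 29) by repeated division:
91 = 3×29 + 4
29 = 7×4 + 1
4 = 4×1 + 0
The gcd is 1. Working backward:
1 = 29 − 7·4
1 = −7·91 + 22·29
So 29·22 ≡ 1 (mod 91).

22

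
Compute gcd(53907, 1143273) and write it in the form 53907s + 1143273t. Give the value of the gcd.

3

Repeated division:
1143273 = 21×53907 + 11226
53907 = 4×11226 + 9003
11226 = 1×9003 + 2223
9003 = 4×2223 + 111
2223 = 20×111 + 3
111 = 37×3 + 0
gcd(53907, 1143273) = 3.
Express as a combination:
3 = 2223 − 20·111
3 = −20·9003 + 81·2223
3 = 81·11226 − 101·9003
3 = −101·53907 + 485·11226
3 = 485·1143273 − 10286·53907
So 3 = (485)·1143273 + (-10286)·53907.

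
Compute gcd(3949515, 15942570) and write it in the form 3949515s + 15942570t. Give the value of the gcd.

Euclidean algorithm:
15942570 = 4·3949515 + 144510
3949515 = 27·144510 + 47745
144510 = 3·47745 + 1275
47745 = 37·1275 + 570
1275 = 2·570 + 135
570 = 4·135 + 30
135 = 4·30 + 15
30 = 2·15 + 0
gcd(3949515, 15942570) = 15.
Working backward:
15 = 135 − 4·30
15 = −4·570 + 17·135
15 = 17·1275 − 38·570
15 = −38·47745 + 1423·1275
15 = 1423·144510 − 4307·47745
15 = −4307·3949515 + 117712·144510
15 = 117712·15942570 − 475155·3949515
So 15 = (117712)·15942570 + (-475155)·3949515.

15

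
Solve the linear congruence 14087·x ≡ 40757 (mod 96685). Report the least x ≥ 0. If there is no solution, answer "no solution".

35576

First find gcd(14087, 96685):
96685 = 6·14087 + 12163
14087 = 1·12163 + 1924
12163 = 6·1924 + 619
1924 = 3·619 + 67
619 = 9·67 + 16
67 = 4·16 + 3
16 = 5·3 + 1
3 = 3·1 + 0
gcd = 1, so a unique solution mod 96685 exists.
Back-substitute for the Bézout coefficients:
1 = 16 − 5·3
1 = −5·67 + 21·16
1 = 21·619 − 194·67
1 = −194·1924 + 603·619
1 = 603·12163 − 3812·1924
1 = −3812·14087 + 4415·12163
1 = 4415·96685 − 30302·14087
So 14087·(-30302) ≡ 1 (mod 96685), giving 14087⁻¹ ≡ 66383.
x ≡ 14087⁻¹·40757 ≡ 66383·40757 ≡ 35576 (mod 96685).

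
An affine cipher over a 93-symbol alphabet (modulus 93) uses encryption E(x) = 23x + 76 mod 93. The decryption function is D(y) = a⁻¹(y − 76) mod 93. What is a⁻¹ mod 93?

89

Apply the Euclidean algorithm to 93 and 23:
93 = 4·23 + 1
23 = 23·1 + 0
gcd = 1, so the inverse exists. Back-substitute:
1 = 93 − 4·23
Thus 23·(-4) ≡ 1 (mod 93); reducing, -4 mod 93 = 89.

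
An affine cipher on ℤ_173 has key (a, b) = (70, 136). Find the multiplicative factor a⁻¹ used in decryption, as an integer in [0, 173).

131

gcd(173, 70) by repeated division:
173 = 2·70 + 33
70 = 2·33 + 4
33 = 8·4 + 1
4 = 4·1 + 0
Since gcd(70, 173) = 1, back-substitute to write 1 as a combination:
1 = 33 − 8·4
1 = −8·70 + 17·33
1 = 17·173 − 42·70
Thus 70·(-42) ≡ 1 (mod 173); reducing, -42 mod 173 = 131.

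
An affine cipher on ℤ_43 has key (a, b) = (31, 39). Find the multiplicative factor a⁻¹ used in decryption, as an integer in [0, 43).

25

Extended Euclidean algorithm:
43 = 1×31 + 12
31 = 2×12 + 7
12 = 1×7 + 5
7 = 1×5 + 2
5 = 2×2 + 1
2 = 2×1 + 0
gcd = 1, so the inverse exists. Back-substitute:
1 = 5 − 2·2
1 = −2·7 + 3·5
1 = 3·12 − 5·7
1 = −5·31 + 13·12
1 = 13·43 − 18·31
So 31·(-18) ≡ 1 (mod 43), and -18 ≡ 25 (mod 43).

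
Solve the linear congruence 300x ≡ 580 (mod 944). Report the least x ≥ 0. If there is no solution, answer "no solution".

175

First find gcd(300, 944):
944 = 3*300 + 44
300 = 6*44 + 36
44 = 1*36 + 8
36 = 4*8 + 4
8 = 2*4 + 0
gcd = 4 and 4 | 580, so solutions exist. Divide through by 4: 75x ≡ 145 (mod 236).
Now find 75⁻¹ mod 236:
236 = 3·75 + 11
75 = 6·11 + 9
11 = 1·9 + 2
9 = 4·2 + 1
2 = 2·1 + 0
Back-substitute:
1 = 9 − 4·2
1 = −4·11 + 5·9
1 = 5·75 − 34·11
1 = −34·236 + 107·75
So 75⁻¹ ≡ 107 (mod 236).
Then x ≡ 107·145 ≡ 175 (mod 236); the smallest non-negative solution is x = 175.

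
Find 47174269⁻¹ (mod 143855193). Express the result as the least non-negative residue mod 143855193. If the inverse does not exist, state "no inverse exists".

Apply the Euclidean algorithm to 143855193 and 47174269:
143855193 = 3*47174269 + 2332386
47174269 = 20*2332386 + 526549
2332386 = 4*526549 + 226190
526549 = 2*226190 + 74169
226190 = 3*74169 + 3683
74169 = 20*3683 + 509
3683 = 7*509 + 120
509 = 4*120 + 29
120 = 4*29 + 4
29 = 7*4 + 1
4 = 4*1 + 0
Since gcd(47174269, 143855193) = 1, back-substitute to write 1 as a combination:
1 = 29 − 7·4
1 = −7·120 + 29·29
1 = 29·509 − 123·120
1 = −123·3683 + 890·509
1 = 890·74169 − 17923·3683
1 = −17923·226190 + 54659·74169
1 = 54659·526549 − 127241·226190
1 = −127241·2332386 + 563623·526549
1 = 563623·47174269 − 11399701·2332386
1 = −11399701·143855193 + 34762726·47174269
So 47174269·34762726 ≡ 1 (mod 143855193).

34762726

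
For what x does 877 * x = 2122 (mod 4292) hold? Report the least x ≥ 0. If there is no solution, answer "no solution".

First find gcd(877, 4292):
4292 = 4*877 + 784
877 = 1*784 + 93
784 = 8*93 + 40
93 = 2*40 + 13
40 = 3*13 + 1
13 = 13*1 + 0
gcd = 1, so a unique solution mod 4292 exists.
Back-substitute for the Bézout coefficients:
1 = 40 − 3·13
1 = −3·93 + 7·40
1 = 7·784 − 59·93
1 = −59·877 + 66·784
1 = 66·4292 − 323·877
So 877·(-323) ≡ 1 (mod 4292), giving 877⁻¹ ≡ 3969.
x ≡ 877⁻¹·2122 ≡ 3969·2122 ≡ 1314 (mod 4292).

1314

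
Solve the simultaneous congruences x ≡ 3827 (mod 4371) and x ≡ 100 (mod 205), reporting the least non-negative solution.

585170

Write x = 3827 + 4371·k. Then 4371·k ≡ 100 − 3827 ≡ 168 (mod 205).
Need 4371⁻¹ mod 205. Extended Euclid on (205, 66):
205 = 3×66 + 7
66 = 9×7 + 3
7 = 2×3 + 1
3 = 3×1 + 0
Back-substitute:
1 = 7 − 2·3
1 = −2·66 + 19·7
1 = 19·205 − 59·66
4371⁻¹ ≡ 146 (mod 205), so k ≡ 146·168 ≡ 133 (mod 205).
x = 3827 + 4371·133 = 585170.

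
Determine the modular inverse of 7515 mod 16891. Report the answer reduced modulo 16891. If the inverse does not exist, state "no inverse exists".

12371

Extended Euclidean algorithm:
16891 = 2·7515 + 1861
7515 = 4·1861 + 71
1861 = 26·71 + 15
71 = 4·15 + 11
15 = 1·11 + 4
11 = 2·4 + 3
4 = 1·3 + 1
3 = 3·1 + 0
The gcd is 1. Working backward:
1 = 4 − 3
1 = −11 + 3·4
1 = 3·15 − 4·11
1 = −4·71 + 19·15
1 = 19·1861 − 498·71
1 = −498·7515 + 2011·1861
1 = 2011·16891 − 4520·7515
Thus 7515·(-4520) ≡ 1 (mod 16891); reducing, -4520 mod 16891 = 12371.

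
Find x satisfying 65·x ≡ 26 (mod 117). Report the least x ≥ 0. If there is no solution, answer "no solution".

First find gcd(65, 117):
117 = 1·65 + 52
65 = 1·52 + 13
52 = 4·13 + 0
gcd = 13 and 13 | 26, so solutions exist. Divide through by 13: 5x ≡ 2 (mod 9).
Now find 5⁻¹ mod 9:
9 = 1*5 + 4
5 = 1*4 + 1
4 = 4*1 + 0
Back-substitute:
1 = 5 − 4
1 = −9 + 2·5
So 5⁻¹ ≡ 2 (mod 9).
Then x ≡ 2·2 ≡ 4 (mod 9); the smallest non-negative solution is x = 4.

4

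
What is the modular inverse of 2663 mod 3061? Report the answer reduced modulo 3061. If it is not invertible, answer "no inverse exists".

gcd(3061, 2663) by repeated division:
3061 = 1×2663 + 398
2663 = 6×398 + 275
398 = 1×275 + 123
275 = 2×123 + 29
123 = 4×29 + 7
29 = 4×7 + 1
7 = 7×1 + 0
The gcd is 1. Working backward:
1 = 29 − 4·7
1 = −4·123 + 17·29
1 = 17·275 − 38·123
1 = −38·398 + 55·275
1 = 55·2663 − 368·398
1 = −368·3061 + 423·2663
So 2663·423 ≡ 1 (mod 3061).

423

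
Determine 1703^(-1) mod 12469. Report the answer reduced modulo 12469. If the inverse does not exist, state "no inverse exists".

10990

gcd(12469, 1703) by repeated division:
12469 = 7×1703 + 548
1703 = 3×548 + 59
548 = 9×59 + 17
59 = 3×17 + 8
17 = 2×8 + 1
8 = 8×1 + 0
The gcd is 1. Working backward:
1 = 17 − 2·8
1 = −2·59 + 7·17
1 = 7·548 − 65·59
1 = −65·1703 + 202·548
1 = 202·12469 − 1479·1703
Thus 1703·(-1479) ≡ 1 (mod 12469); reducing, -1479 mod 12469 = 10990.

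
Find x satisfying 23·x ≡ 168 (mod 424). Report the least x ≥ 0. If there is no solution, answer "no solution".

First find gcd(23, 424):
424 = 18·23 + 10
23 = 2·10 + 3
10 = 3·3 + 1
3 = 3·1 + 0
gcd = 1, so a unique solution mod 424 exists.
Back-substitute for the Bézout coefficients:
1 = 10 − 3·3
1 = −3·23 + 7·10
1 = 7·424 − 129·23
So 23·(-129) ≡ 1 (mod 424), giving 23⁻¹ ≡ 295.
x ≡ 23⁻¹·168 ≡ 295·168 ≡ 376 (mod 424).

376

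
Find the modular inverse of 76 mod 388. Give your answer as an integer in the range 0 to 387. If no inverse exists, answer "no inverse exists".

no inverse exists

Compute gcd(76, 388):
388 = 5·76 + 8
76 = 9·8 + 4
8 = 2·4 + 0
Since gcd = 4 > 1, 76 is not a unit mod 388.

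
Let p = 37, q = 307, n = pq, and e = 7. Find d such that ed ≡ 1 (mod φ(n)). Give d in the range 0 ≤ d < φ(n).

φ(n) = (p−1)(q−1) = 36·306 = 11016.
Need d with 7·d ≡ 1 (mod 11016). Apply the extended Euclidean algorithm:
11016 = 1573·7 + 5
7 = 1·5 + 2
5 = 2·2 + 1
2 = 2·1 + 0
Back-substitute:
1 = 5 − 2·2
1 = −2·7 + 3·5
1 = 3·11016 − 4721·7
So 7·(-4721) ≡ 1 (mod 11016), hence d ≡ -4721 ≡ 6295 (mod 11016).

6295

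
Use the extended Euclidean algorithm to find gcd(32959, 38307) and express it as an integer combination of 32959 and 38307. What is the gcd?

1

Euclidean algorithm:
38307 = 1·32959 + 5348
32959 = 6·5348 + 871
5348 = 6·871 + 122
871 = 7·122 + 17
122 = 7·17 + 3
17 = 5·3 + 2
3 = 1·2 + 1
2 = 2·1 + 0
gcd(32959, 38307) = 1.
Back-substituting:
1 = 3 − 2
1 = −17 + 6·3
1 = 6·122 − 43·17
1 = −43·871 + 307·122
1 = 307·5348 − 1885·871
1 = −1885·32959 + 11617·5348
1 = 11617·38307 − 13502·32959
So 1 = (11617)·38307 + (-13502)·32959.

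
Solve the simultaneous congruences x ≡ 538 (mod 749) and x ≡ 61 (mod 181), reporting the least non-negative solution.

Write x = 538 + 749·k. Then 749·k ≡ 61 − 538 ≡ 66 (mod 181).
Need 749⁻¹ mod 181. Extended Euclid on (181, 25):
181 = 7×25 + 6
25 = 4×6 + 1
6 = 6×1 + 0
Back-substitute:
1 = 25 − 4·6
1 = −4·181 + 29·25
749⁻¹ ≡ 29 (mod 181), so k ≡ 29·66 ≡ 104 (mod 181).
x = 538 + 749·104 = 78434.

78434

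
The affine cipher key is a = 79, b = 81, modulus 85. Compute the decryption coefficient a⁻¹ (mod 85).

gcd(85, 79) by repeated division:
85 = 1×79 + 6
79 = 13×6 + 1
6 = 6×1 + 0
The gcd is 1. Working backward:
1 = 79 − 13·6
1 = −13·85 + 14·79
So 79·14 ≡ 1 (mod 85).

14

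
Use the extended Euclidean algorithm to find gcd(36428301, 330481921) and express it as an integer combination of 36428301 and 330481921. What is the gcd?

7

Repeated division:
330481921 = 9*36428301 + 2627212
36428301 = 13*2627212 + 2274545
2627212 = 1*2274545 + 352667
2274545 = 6*352667 + 158543
352667 = 2*158543 + 35581
158543 = 4*35581 + 16219
35581 = 2*16219 + 3143
16219 = 5*3143 + 504
3143 = 6*504 + 119
504 = 4*119 + 28
119 = 4*28 + 7
28 = 4*7 + 0
gcd(36428301, 330481921) = 7.
Back-substituting:
7 = 119 − 4·28
7 = −4·504 + 17·119
7 = 17·3143 − 106·504
7 = −106·16219 + 547·3143
7 = 547·35581 − 1200·16219
7 = −1200·158543 + 5347·35581
7 = 5347·352667 − 11894·158543
7 = −11894·2274545 + 76711·352667
7 = 76711·2627212 − 88605·2274545
7 = −88605·36428301 + 1228576·2627212
7 = 1228576·330481921 − 11145789·36428301
So 7 = (1228576)·330481921 + (-11145789)·36428301.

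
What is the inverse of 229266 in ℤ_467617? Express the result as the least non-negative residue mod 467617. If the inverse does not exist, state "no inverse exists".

Extended Euclidean algorithm:
467617 = 2×229266 + 9085
229266 = 25×9085 + 2141
9085 = 4×2141 + 521
2141 = 4×521 + 57
521 = 9×57 + 8
57 = 7×8 + 1
8 = 8×1 + 0
gcd = 1, so the inverse exists. Back-substitute:
1 = 57 − 7·8
1 = −7·521 + 64·57
1 = 64·2141 − 263·521
1 = −263·9085 + 1116·2141
1 = 1116·229266 − 28163·9085
1 = −28163·467617 + 57442·229266
So 229266·57442 ≡ 1 (mod 467617).

57442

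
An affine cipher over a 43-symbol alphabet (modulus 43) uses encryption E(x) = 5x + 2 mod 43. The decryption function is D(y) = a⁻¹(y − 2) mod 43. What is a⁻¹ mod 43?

26

Extended Euclidean algorithm:
43 = 8*5 + 3
5 = 1*3 + 2
3 = 1*2 + 1
2 = 2*1 + 0
gcd = 1, so the inverse exists. Back-substitute:
1 = 3 − 2
1 = −5 + 2·3
1 = 2·43 − 17·5
Hence 5⁻¹ ≡ -17 ≡ 26 (mod 43).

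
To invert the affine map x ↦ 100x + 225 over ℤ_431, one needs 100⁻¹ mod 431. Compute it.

125

Apply the Euclidean algorithm to 431 and 100:
431 = 4×100 + 31
100 = 3×31 + 7
31 = 4×7 + 3
7 = 2×3 + 1
3 = 3×1 + 0
gcd = 1, so the inverse exists. Back-substitute:
1 = 7 − 2·3
1 = −2·31 + 9·7
1 = 9·100 − 29·31
1 = −29·431 + 125·100
So 100·125 ≡ 1 (mod 431).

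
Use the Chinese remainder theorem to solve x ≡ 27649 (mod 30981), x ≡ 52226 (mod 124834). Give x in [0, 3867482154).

3298915510

Write x = 27649 + 30981·k. Then 30981·k ≡ 52226 − 27649 ≡ 24577 (mod 124834).
Need 30981⁻¹ mod 124834. Extended Euclid on (124834, 30981):
124834 = 4×30981 + 910
30981 = 34×910 + 41
910 = 22×41 + 8
41 = 5×8 + 1
8 = 8×1 + 0
Back-substitute:
1 = 41 − 5·8
1 = −5·910 + 111·41
1 = 111·30981 − 3779·910
1 = −3779·124834 + 15227·30981
30981⁻¹ ≡ 15227 (mod 124834), so k ≡ 15227·24577 ≡ 106481 (mod 124834).
x = 27649 + 30981·106481 = 3298915510.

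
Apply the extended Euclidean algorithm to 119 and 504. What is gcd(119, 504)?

7

Euclidean algorithm:
504 = 4*119 + 28
119 = 4*28 + 7
28 = 4*7 + 0
gcd(119, 504) = 7.
Working backward:
7 = 119 − 4·28
7 = −4·504 + 17·119
So 7 = (-4)·504 + (17)·119.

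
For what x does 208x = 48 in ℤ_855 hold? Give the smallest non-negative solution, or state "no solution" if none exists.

First find gcd(208, 855):
855 = 4×208 + 23
208 = 9×23 + 1
23 = 23×1 + 0
gcd = 1, so a unique solution mod 855 exists.
Back-substitute for the Bézout coefficients:
1 = 208 − 9·23
1 = −9·855 + 37·208
So 208·(37) ≡ 1 (mod 855), giving 208⁻¹ ≡ 37.
x ≡ 208⁻¹·48 ≡ 37·48 ≡ 66 (mod 855).

66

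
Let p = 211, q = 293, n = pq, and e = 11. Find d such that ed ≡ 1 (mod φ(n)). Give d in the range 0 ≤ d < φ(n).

φ(n) = (p−1)(q−1) = 210·292 = 61320.
Need d with 11·d ≡ 1 (mod 61320). Apply the extended Euclidean algorithm:
61320 = 5574*11 + 6
11 = 1*6 + 5
6 = 1*5 + 1
5 = 5*1 + 0
Back-substitute:
1 = 6 − 5
1 = −11 + 2·6
1 = 2·61320 − 11149·11
So 11·(-11149) ≡ 1 (mod 61320), hence d ≡ -11149 ≡ 50171 (mod 61320).

50171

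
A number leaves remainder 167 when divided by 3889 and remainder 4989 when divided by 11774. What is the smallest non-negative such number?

Write x = 167 + 3889·k. Then 3889·k ≡ 4989 − 167 ≡ 4822 (mod 11774).
Need 3889⁻¹ mod 11774. Extended Euclid on (11774, 3889):
11774 = 3*3889 + 107
3889 = 36*107 + 37
107 = 2*37 + 33
37 = 1*33 + 4
33 = 8*4 + 1
4 = 4*1 + 0
Back-substitute:
1 = 33 − 8·4
1 = −8·37 + 9·33
1 = 9·107 − 26·37
1 = −26·3889 + 945·107
1 = 945·11774 − 2861·3889
3889⁻¹ ≡ 8913 (mod 11774), so k ≡ 8913·4822 ≡ 3386 (mod 11774).
x = 167 + 3889·3386 = 13168321.

13168321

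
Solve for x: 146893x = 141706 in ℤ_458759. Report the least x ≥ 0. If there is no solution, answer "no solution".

First find gcd(146893, 458759):
458759 = 3*146893 + 18080
146893 = 8*18080 + 2253
18080 = 8*2253 + 56
2253 = 40*56 + 13
56 = 4*13 + 4
13 = 3*4 + 1
4 = 4*1 + 0
gcd = 1, so a unique solution mod 458759 exists.
Back-substitute for the Bézout coefficients:
1 = 13 − 3·4
1 = −3·56 + 13·13
1 = 13·2253 − 523·56
1 = −523·18080 + 4197·2253
1 = 4197·146893 − 34099·18080
1 = −34099·458759 + 106494·146893
So 146893·(106494) ≡ 1 (mod 458759), giving 146893⁻¹ ≡ 106494.
x ≡ 146893⁻¹·141706 ≡ 106494·141706 ≡ 420218 (mod 458759).

420218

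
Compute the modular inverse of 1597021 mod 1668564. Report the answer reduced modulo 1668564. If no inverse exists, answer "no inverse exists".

1461973

Run Euclid on (1668564, 1597021):
1668564 = 1·1597021 + 71543
1597021 = 22·71543 + 23075
71543 = 3·23075 + 2318
23075 = 9·2318 + 2213
2318 = 1·2213 + 105
2213 = 21·105 + 8
105 = 13·8 + 1
8 = 8·1 + 0
Since gcd(1597021, 1668564) = 1, back-substitute to write 1 as a combination:
1 = 105 − 13·8
1 = −13·2213 + 274·105
1 = 274·2318 − 287·2213
1 = −287·23075 + 2857·2318
1 = 2857·71543 − 8858·23075
1 = −8858·1597021 + 197733·71543
1 = 197733·1668564 − 206591·1597021
Thus 1597021·(-206591) ≡ 1 (mod 1668564); reducing, -206591 mod 1668564 = 1461973.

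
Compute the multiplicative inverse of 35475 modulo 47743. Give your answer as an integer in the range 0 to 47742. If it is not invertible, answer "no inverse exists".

35924

Apply the Euclidean algorithm to 47743 and 35475:
47743 = 1*35475 + 12268
35475 = 2*12268 + 10939
12268 = 1*10939 + 1329
10939 = 8*1329 + 307
1329 = 4*307 + 101
307 = 3*101 + 4
101 = 25*4 + 1
4 = 4*1 + 0
The gcd is 1. Working backward:
1 = 101 − 25·4
1 = −25·307 + 76·101
1 = 76·1329 − 329·307
1 = −329·10939 + 2708·1329
1 = 2708·12268 − 3037·10939
1 = −3037·35475 + 8782·12268
1 = 8782·47743 − 11819·35475
Hence 35475⁻¹ ≡ -11819 ≡ 35924 (mod 47743).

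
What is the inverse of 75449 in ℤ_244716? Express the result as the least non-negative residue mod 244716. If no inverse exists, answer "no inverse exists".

217925

gcd(244716, 75449) by repeated division:
244716 = 3·75449 + 18369
75449 = 4·18369 + 1973
18369 = 9·1973 + 612
1973 = 3·612 + 137
612 = 4·137 + 64
137 = 2·64 + 9
64 = 7·9 + 1
9 = 9·1 + 0
gcd = 1, so the inverse exists. Back-substitute:
1 = 64 − 7·9
1 = −7·137 + 15·64
1 = 15·612 − 67·137
1 = −67·1973 + 216·612
1 = 216·18369 − 2011·1973
1 = −2011·75449 + 8260·18369
1 = 8260·244716 − 26791·75449
Thus 75449·(-26791) ≡ 1 (mod 244716); reducing, -26791 mod 244716 = 217925.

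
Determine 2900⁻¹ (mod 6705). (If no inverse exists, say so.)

no inverse exists

Compute gcd(2900, 6705):
6705 = 2·2900 + 905
2900 = 3·905 + 185
905 = 4·185 + 165
185 = 1·165 + 20
165 = 8·20 + 5
20 = 4·5 + 0
gcd(2900, 6705) = 5 ≠ 1, so 2900 has no multiplicative inverse modulo 6705.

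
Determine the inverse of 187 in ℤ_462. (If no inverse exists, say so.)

no inverse exists

Euclidean algorithm on 462, 187:
462 = 2*187 + 88
187 = 2*88 + 11
88 = 8*11 + 0
gcd(187, 462) = 11 ≠ 1, so 187 has no multiplicative inverse modulo 462.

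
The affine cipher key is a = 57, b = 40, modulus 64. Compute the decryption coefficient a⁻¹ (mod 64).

Extended Euclidean algorithm:
64 = 1·57 + 7
57 = 8·7 + 1
7 = 7·1 + 0
The gcd is 1. Working backward:
1 = 57 − 8·7
1 = −8·64 + 9·57
So 57·9 ≡ 1 (mod 64).

9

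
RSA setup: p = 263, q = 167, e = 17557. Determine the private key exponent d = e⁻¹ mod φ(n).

2009

φ(n) = (p−1)(q−1) = 262·166 = 43492.
Need d with 17557·d ≡ 1 (mod 43492). Apply the extended Euclidean algorithm:
43492 = 2·17557 + 8378
17557 = 2·8378 + 801
8378 = 10·801 + 368
801 = 2·368 + 65
368 = 5·65 + 43
65 = 1·43 + 22
43 = 1·22 + 21
22 = 1·21 + 1
21 = 21·1 + 0
Back-substitute:
1 = 22 − 21
1 = −43 + 2·22
1 = 2·65 − 3·43
1 = −3·368 + 17·65
1 = 17·801 − 37·368
1 = −37·8378 + 387·801
1 = 387·17557 − 811·8378
1 = −811·43492 + 2009·17557
So 17557·2009 ≡ 1 (mod 43492), hence d = 2009.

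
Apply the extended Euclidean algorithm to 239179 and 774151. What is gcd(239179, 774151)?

Euclidean algorithm:
774151 = 3×239179 + 56614
239179 = 4×56614 + 12723
56614 = 4×12723 + 5722
12723 = 2×5722 + 1279
5722 = 4×1279 + 606
1279 = 2×606 + 67
606 = 9×67 + 3
67 = 22×3 + 1
3 = 3×1 + 0
gcd(239179, 774151) = 1.
Back-substituting:
1 = 67 − 22·3
1 = −22·606 + 199·67
1 = 199·1279 − 420·606
1 = −420·5722 + 1879·1279
1 = 1879·12723 − 4178·5722
1 = −4178·56614 + 18591·12723
1 = 18591·239179 − 78542·56614
1 = −78542·774151 + 254217·239179
So 1 = (-78542)·774151 + (254217)·239179.

1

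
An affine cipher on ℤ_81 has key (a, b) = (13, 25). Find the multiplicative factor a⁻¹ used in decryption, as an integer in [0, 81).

Run Euclid on (81, 13):
81 = 6*13 + 3
13 = 4*3 + 1
3 = 3*1 + 0
gcd = 1, so the inverse exists. Back-substitute:
1 = 13 − 4·3
1 = −4·81 + 25·13
So 13·25 ≡ 1 (mod 81).

25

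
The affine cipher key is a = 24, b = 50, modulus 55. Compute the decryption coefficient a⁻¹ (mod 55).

39

Run Euclid on (55, 24):
55 = 2×24 + 7
24 = 3×7 + 3
7 = 2×3 + 1
3 = 3×1 + 0
The gcd is 1. Working backward:
1 = 7 − 2·3
1 = −2·24 + 7·7
1 = 7·55 − 16·24
Hence 24⁻¹ ≡ -16 ≡ 39 (mod 55).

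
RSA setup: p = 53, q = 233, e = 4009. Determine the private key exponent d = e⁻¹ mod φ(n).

φ(n) = (p−1)(q−1) = 52·232 = 12064.
Need d with 4009·d ≡ 1 (mod 12064). Apply the extended Euclidean algorithm:
12064 = 3*4009 + 37
4009 = 108*37 + 13
37 = 2*13 + 11
13 = 1*11 + 2
11 = 5*2 + 1
2 = 2*1 + 0
Back-substitute:
1 = 11 − 5·2
1 = −5·13 + 6·11
1 = 6·37 − 17·13
1 = −17·4009 + 1842·37
1 = 1842·12064 − 5543·4009
So 4009·(-5543) ≡ 1 (mod 12064), hence d ≡ -5543 ≡ 6521 (mod 12064).

6521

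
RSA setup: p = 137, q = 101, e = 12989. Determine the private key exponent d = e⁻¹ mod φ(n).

φ(n) = (p−1)(q−1) = 136·100 = 13600.
Need d with 12989·d ≡ 1 (mod 13600). Apply the extended Euclidean algorithm:
13600 = 1*12989 + 611
12989 = 21*611 + 158
611 = 3*158 + 137
158 = 1*137 + 21
137 = 6*21 + 11
21 = 1*11 + 10
11 = 1*10 + 1
10 = 10*1 + 0
Back-substitute:
1 = 11 − 10
1 = −21 + 2·11
1 = 2·137 − 13·21
1 = −13·158 + 15·137
1 = 15·611 − 58·158
1 = −58·12989 + 1233·611
1 = 1233·13600 − 1291·12989
So 12989·(-1291) ≡ 1 (mod 13600), hence d ≡ -1291 ≡ 12309 (mod 13600).

12309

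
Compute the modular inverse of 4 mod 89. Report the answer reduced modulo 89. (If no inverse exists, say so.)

67

Apply the Euclidean algorithm to 89 and 4:
89 = 22·4 + 1
4 = 4·1 + 0
Since gcd(4, 89) = 1, back-substitute to write 1 as a combination:
1 = 89 − 22·4
So 4·(-22) ≡ 1 (mod 89), and -22 ≡ 67 (mod 89).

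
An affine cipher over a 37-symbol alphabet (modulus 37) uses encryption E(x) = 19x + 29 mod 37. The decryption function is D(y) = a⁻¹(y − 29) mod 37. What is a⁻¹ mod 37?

Run Euclid on (37, 19):
37 = 1×19 + 18
19 = 1×18 + 1
18 = 18×1 + 0
Since gcd(19, 37) = 1, back-substitute to write 1 as a combination:
1 = 19 − 18
1 = −37 + 2·19
So 19·2 ≡ 1 (mod 37).

2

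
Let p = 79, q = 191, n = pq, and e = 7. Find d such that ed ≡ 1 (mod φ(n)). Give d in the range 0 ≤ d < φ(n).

φ(n) = (p−1)(q−1) = 78·190 = 14820.
Need d with 7·d ≡ 1 (mod 14820). Apply the extended Euclidean algorithm:
14820 = 2117×7 + 1
7 = 7×1 + 0
Back-substitute:
1 = 14820 − 2117·7
So 7·(-2117) ≡ 1 (mod 14820), hence d ≡ -2117 ≡ 12703 (mod 14820).

12703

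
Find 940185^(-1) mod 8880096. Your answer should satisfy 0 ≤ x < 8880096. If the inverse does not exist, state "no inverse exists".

no inverse exists

Euclidean algorithm on 8880096, 940185:
8880096 = 9×940185 + 418431
940185 = 2×418431 + 103323
418431 = 4×103323 + 5139
103323 = 20×5139 + 543
5139 = 9×543 + 252
543 = 2×252 + 39
252 = 6×39 + 18
39 = 2×18 + 3
18 = 6×3 + 0
Since gcd = 3 > 1, 940185 is not a unit mod 8880096.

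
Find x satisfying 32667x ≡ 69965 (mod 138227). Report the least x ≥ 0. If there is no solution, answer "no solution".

First find gcd(32667, 138227):
138227 = 4×32667 + 7559
32667 = 4×7559 + 2431
7559 = 3×2431 + 266
2431 = 9×266 + 37
266 = 7×37 + 7
37 = 5×7 + 2
7 = 3×2 + 1
2 = 2×1 + 0
gcd = 1, so a unique solution mod 138227 exists.
Back-substitute for the Bézout coefficients:
1 = 7 − 3·2
1 = −3·37 + 16·7
1 = 16·266 − 115·37
1 = −115·2431 + 1051·266
1 = 1051·7559 − 3268·2431
1 = −3268·32667 + 14123·7559
1 = 14123·138227 − 59760·32667
So 32667·(-59760) ≡ 1 (mod 138227), giving 32667⁻¹ ≡ 78467.
x ≡ 32667⁻¹·69965 ≡ 78467·69965 ≡ 120123 (mod 138227).

120123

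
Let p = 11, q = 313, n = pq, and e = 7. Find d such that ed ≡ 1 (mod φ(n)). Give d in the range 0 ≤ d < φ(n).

φ(n) = (p−1)(q−1) = 10·312 = 3120.
Need d with 7·d ≡ 1 (mod 3120). Apply the extended Euclidean algorithm:
3120 = 445×7 + 5
7 = 1×5 + 2
5 = 2×2 + 1
2 = 2×1 + 0
Back-substitute:
1 = 5 − 2·2
1 = −2·7 + 3·5
1 = 3·3120 − 1337·7
So 7·(-1337) ≡ 1 (mod 3120), hence d ≡ -1337 ≡ 1783 (mod 3120).

1783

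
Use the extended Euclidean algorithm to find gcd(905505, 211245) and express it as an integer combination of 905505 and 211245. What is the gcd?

15

Euclidean algorithm:
905505 = 4*211245 + 60525
211245 = 3*60525 + 29670
60525 = 2*29670 + 1185
29670 = 25*1185 + 45
1185 = 26*45 + 15
45 = 3*15 + 0
gcd(905505, 211245) = 15.
Back-substituting:
15 = 1185 − 26·45
15 = −26·29670 + 651·1185
15 = 651·60525 − 1328·29670
15 = −1328·211245 + 4635·60525
15 = 4635·905505 − 19868·211245
So 15 = (4635)·905505 + (-19868)·211245.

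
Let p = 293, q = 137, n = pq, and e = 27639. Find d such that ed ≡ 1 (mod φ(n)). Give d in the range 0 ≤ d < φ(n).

φ(n) = (p−1)(q−1) = 292·136 = 39712.
Need d with 27639·d ≡ 1 (mod 39712). Apply the extended Euclidean algorithm:
39712 = 1×27639 + 12073
27639 = 2×12073 + 3493
12073 = 3×3493 + 1594
3493 = 2×1594 + 305
1594 = 5×305 + 69
305 = 4×69 + 29
69 = 2×29 + 11
29 = 2×11 + 7
11 = 1×7 + 4
7 = 1×4 + 3
4 = 1×3 + 1
3 = 3×1 + 0
Back-substitute:
1 = 4 − 3
1 = −7 + 2·4
1 = 2·11 − 3·7
1 = −3·29 + 8·11
1 = 8·69 − 19·29
1 = −19·305 + 84·69
1 = 84·1594 − 439·305
1 = −439·3493 + 962·1594
1 = 962·12073 − 3325·3493
1 = −3325·27639 + 7612·12073
1 = 7612·39712 − 10937·27639
So 27639·(-10937) ≡ 1 (mod 39712), hence d ≡ -10937 ≡ 28775 (mod 39712).

28775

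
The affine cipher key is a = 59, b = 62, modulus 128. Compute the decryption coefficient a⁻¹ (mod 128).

115

Run Euclid on (128, 59):
128 = 2·59 + 10
59 = 5·10 + 9
10 = 1·9 + 1
9 = 9·1 + 0
gcd = 1, so the inverse exists. Back-substitute:
1 = 10 − 9
1 = −59 + 6·10
1 = 6·128 − 13·59
So 59·(-13) ≡ 1 (mod 128), and -13 ≡ 115 (mod 128).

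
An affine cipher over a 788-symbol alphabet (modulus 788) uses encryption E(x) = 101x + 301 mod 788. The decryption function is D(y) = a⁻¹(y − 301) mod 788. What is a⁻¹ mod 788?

gcd(788, 101) by repeated division:
788 = 7×101 + 81
101 = 1×81 + 20
81 = 4×20 + 1
20 = 20×1 + 0
The gcd is 1. Working backward:
1 = 81 − 4·20
1 = −4·101 + 5·81
1 = 5·788 − 39·101
So 101·(-39) ≡ 1 (mod 788), and -39 ≡ 749 (mod 788).

749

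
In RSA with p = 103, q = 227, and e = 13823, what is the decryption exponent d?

11807

φ(n) = (p−1)(q−1) = 102·226 = 23052.
Need d with 13823·d ≡ 1 (mod 23052). Apply the extended Euclidean algorithm:
23052 = 1*13823 + 9229
13823 = 1*9229 + 4594
9229 = 2*4594 + 41
4594 = 112*41 + 2
41 = 20*2 + 1
2 = 2*1 + 0
Back-substitute:
1 = 41 − 20·2
1 = −20·4594 + 2241·41
1 = 2241·9229 − 4502·4594
1 = −4502·13823 + 6743·9229
1 = 6743·23052 − 11245·13823
So 13823·(-11245) ≡ 1 (mod 23052), hence d ≡ -11245 ≡ 11807 (mod 23052).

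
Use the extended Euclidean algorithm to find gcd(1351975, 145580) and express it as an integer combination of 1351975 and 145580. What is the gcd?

Euclidean algorithm:
1351975 = 9×145580 + 41755
145580 = 3×41755 + 20315
41755 = 2×20315 + 1125
20315 = 18×1125 + 65
1125 = 17×65 + 20
65 = 3×20 + 5
20 = 4×5 + 0
gcd(1351975, 145580) = 5.
Back-substituting:
5 = 65 − 3·20
5 = −3·1125 + 52·65
5 = 52·20315 − 939·1125
5 = −939·41755 + 1930·20315
5 = 1930·145580 − 6729·41755
5 = −6729·1351975 + 62491·145580
So 5 = (-6729)·1351975 + (62491)·145580.

5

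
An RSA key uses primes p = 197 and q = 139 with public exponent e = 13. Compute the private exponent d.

φ(n) = (p−1)(q−1) = 196·138 = 27048.
Need d with 13·d ≡ 1 (mod 27048). Apply the extended Euclidean algorithm:
27048 = 2080·13 + 8
13 = 1·8 + 5
8 = 1·5 + 3
5 = 1·3 + 2
3 = 1·2 + 1
2 = 2·1 + 0
Back-substitute:
1 = 3 − 2
1 = −5 + 2·3
1 = 2·8 − 3·5
1 = −3·13 + 5·8
1 = 5·27048 − 10403·13
So 13·(-10403) ≡ 1 (mod 27048), hence d ≡ -10403 ≡ 16645 (mod 27048).

16645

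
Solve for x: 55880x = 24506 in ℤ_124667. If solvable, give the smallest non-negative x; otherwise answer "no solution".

First find gcd(55880, 124667):
124667 = 2·55880 + 12907
55880 = 4·12907 + 4252
12907 = 3·4252 + 151
4252 = 28·151 + 24
151 = 6·24 + 7
24 = 3·7 + 3
7 = 2·3 + 1
3 = 3·1 + 0
gcd = 1, so a unique solution mod 124667 exists.
Back-substitute for the Bézout coefficients:
1 = 7 − 2·3
1 = −2·24 + 7·7
1 = 7·151 − 44·24
1 = −44·4252 + 1239·151
1 = 1239·12907 − 3761·4252
1 = −3761·55880 + 16283·12907
1 = 16283·124667 − 36327·55880
So 55880·(-36327) ≡ 1 (mod 124667), giving 55880⁻¹ ≡ 88340.
x ≡ 55880⁻¹·24506 ≡ 88340·24506 ≡ 17585 (mod 124667).

17585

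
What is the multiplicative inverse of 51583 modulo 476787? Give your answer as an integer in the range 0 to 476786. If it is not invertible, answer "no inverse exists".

319645

Apply the Euclidean algorithm to 476787 and 51583:
476787 = 9·51583 + 12540
51583 = 4·12540 + 1423
12540 = 8·1423 + 1156
1423 = 1·1156 + 267
1156 = 4·267 + 88
267 = 3·88 + 3
88 = 29·3 + 1
3 = 3·1 + 0
Since gcd(51583, 476787) = 1, back-substitute to write 1 as a combination:
1 = 88 − 29·3
1 = −29·267 + 88·88
1 = 88·1156 − 381·267
1 = −381·1423 + 469·1156
1 = 469·12540 − 4133·1423
1 = −4133·51583 + 17001·12540
1 = 17001·476787 − 157142·51583
So 51583·(-157142) ≡ 1 (mod 476787), and -157142 ≡ 319645 (mod 476787).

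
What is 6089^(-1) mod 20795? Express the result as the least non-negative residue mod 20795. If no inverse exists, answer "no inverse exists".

Apply the Euclidean algorithm to 20795 and 6089:
20795 = 3*6089 + 2528
6089 = 2*2528 + 1033
2528 = 2*1033 + 462
1033 = 2*462 + 109
462 = 4*109 + 26
109 = 4*26 + 5
26 = 5*5 + 1
5 = 5*1 + 0
The gcd is 1. Working backward:
1 = 26 − 5·5
1 = −5·109 + 21·26
1 = 21·462 − 89·109
1 = −89·1033 + 199·462
1 = 199·2528 − 487·1033
1 = −487·6089 + 1173·2528
1 = 1173·20795 − 4006·6089
Thus 6089·(-4006) ≡ 1 (mod 20795); reducing, -4006 mod 20795 = 16789.

16789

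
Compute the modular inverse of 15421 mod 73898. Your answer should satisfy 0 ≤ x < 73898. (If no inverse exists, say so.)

gcd(73898, 15421) by repeated division:
73898 = 4·15421 + 12214
15421 = 1·12214 + 3207
12214 = 3·3207 + 2593
3207 = 1·2593 + 614
2593 = 4·614 + 137
614 = 4·137 + 66
137 = 2·66 + 5
66 = 13·5 + 1
5 = 5·1 + 0
Since gcd(15421, 73898) = 1, back-substitute to write 1 as a combination:
1 = 66 − 13·5
1 = −13·137 + 27·66
1 = 27·614 − 121·137
1 = −121·2593 + 511·614
1 = 511·3207 − 632·2593
1 = −632·12214 + 2407·3207
1 = 2407·15421 − 3039·12214
1 = −3039·73898 + 14563·15421
So 15421·14563 ≡ 1 (mod 73898).

14563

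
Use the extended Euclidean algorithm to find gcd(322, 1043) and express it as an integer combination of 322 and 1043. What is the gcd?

Repeated division:
1043 = 3×322 + 77
322 = 4×77 + 14
77 = 5×14 + 7
14 = 2×7 + 0
gcd(322, 1043) = 7.
Working backward:
7 = 77 − 5·14
7 = −5·322 + 21·77
7 = 21·1043 − 68·322
So 7 = (21)·1043 + (-68)·322.

7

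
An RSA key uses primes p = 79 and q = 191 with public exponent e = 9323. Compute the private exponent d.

6767

φ(n) = (p−1)(q−1) = 78·190 = 14820.
Need d with 9323·d ≡ 1 (mod 14820). Apply the extended Euclidean algorithm:
14820 = 1·9323 + 5497
9323 = 1·5497 + 3826
5497 = 1·3826 + 1671
3826 = 2·1671 + 484
1671 = 3·484 + 219
484 = 2·219 + 46
219 = 4·46 + 35
46 = 1·35 + 11
35 = 3·11 + 2
11 = 5·2 + 1
2 = 2·1 + 0
Back-substitute:
1 = 11 − 5·2
1 = −5·35 + 16·11
1 = 16·46 − 21·35
1 = −21·219 + 100·46
1 = 100·484 − 221·219
1 = −221·1671 + 763·484
1 = 763·3826 − 1747·1671
1 = −1747·5497 + 2510·3826
1 = 2510·9323 − 4257·5497
1 = −4257·14820 + 6767·9323
So 9323·6767 ≡ 1 (mod 14820), hence d = 6767.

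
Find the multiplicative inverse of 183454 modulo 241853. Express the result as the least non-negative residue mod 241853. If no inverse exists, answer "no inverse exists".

Run Euclid on (241853, 183454):
241853 = 1×183454 + 58399
183454 = 3×58399 + 8257
58399 = 7×8257 + 600
8257 = 13×600 + 457
600 = 1×457 + 143
457 = 3×143 + 28
143 = 5×28 + 3
28 = 9×3 + 1
3 = 3×1 + 0
gcd = 1, so the inverse exists. Back-substitute:
1 = 28 − 9·3
1 = −9·143 + 46·28
1 = 46·457 − 147·143
1 = −147·600 + 193·457
1 = 193·8257 − 2656·600
1 = −2656·58399 + 18785·8257
1 = 18785·183454 − 59011·58399
1 = −59011·241853 + 77796·183454
So 183454·77796 ≡ 1 (mod 241853).

77796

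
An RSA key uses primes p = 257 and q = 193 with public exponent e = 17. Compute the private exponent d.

φ(n) = (p−1)(q−1) = 256·192 = 49152.
Need d with 17·d ≡ 1 (mod 49152). Apply the extended Euclidean algorithm:
49152 = 2891*17 + 5
17 = 3*5 + 2
5 = 2*2 + 1
2 = 2*1 + 0
Back-substitute:
1 = 5 − 2·2
1 = −2·17 + 7·5
1 = 7·49152 − 20239·17
So 17·(-20239) ≡ 1 (mod 49152), hence d ≡ -20239 ≡ 28913 (mod 49152).

28913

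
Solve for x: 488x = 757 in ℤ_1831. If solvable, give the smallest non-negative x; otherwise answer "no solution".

First find gcd(488, 1831):
1831 = 3*488 + 367
488 = 1*367 + 121
367 = 3*121 + 4
121 = 30*4 + 1
4 = 4*1 + 0
gcd = 1, so a unique solution mod 1831 exists.
Back-substitute for the Bézout coefficients:
1 = 121 − 30·4
1 = −30·367 + 91·121
1 = 91·488 − 121·367
1 = −121·1831 + 454·488
So 488·(454) ≡ 1 (mod 1831), giving 488⁻¹ ≡ 454.
x ≡ 488⁻¹·757 ≡ 454·757 ≡ 1281 (mod 1831).

1281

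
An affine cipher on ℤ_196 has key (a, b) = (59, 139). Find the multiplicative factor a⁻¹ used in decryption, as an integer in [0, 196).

gcd(196, 59) by repeated division:
196 = 3·59 + 19
59 = 3·19 + 2
19 = 9·2 + 1
2 = 2·1 + 0
The gcd is 1. Working backward:
1 = 19 − 9·2
1 = −9·59 + 28·19
1 = 28·196 − 93·59
So 59·(-93) ≡ 1 (mod 196), and -93 ≡ 103 (mod 196).

103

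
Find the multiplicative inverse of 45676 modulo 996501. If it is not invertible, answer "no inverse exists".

956860

Extended Euclidean algorithm:
996501 = 21·45676 + 37305
45676 = 1·37305 + 8371
37305 = 4·8371 + 3821
8371 = 2·3821 + 729
3821 = 5·729 + 176
729 = 4·176 + 25
176 = 7·25 + 1
25 = 25·1 + 0
Since gcd(45676, 996501) = 1, back-substitute to write 1 as a combination:
1 = 176 − 7·25
1 = −7·729 + 29·176
1 = 29·3821 − 152·729
1 = −152·8371 + 333·3821
1 = 333·37305 − 1484·8371
1 = −1484·45676 + 1817·37305
1 = 1817·996501 − 39641·45676
Thus 45676·(-39641) ≡ 1 (mod 996501); reducing, -39641 mod 996501 = 956860.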